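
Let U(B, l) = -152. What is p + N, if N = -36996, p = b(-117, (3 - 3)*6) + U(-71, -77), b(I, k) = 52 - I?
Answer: -36979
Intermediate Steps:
p = 17 (p = (52 - 1*(-117)) - 152 = (52 + 117) - 152 = 169 - 152 = 17)
p + N = 17 - 36996 = -36979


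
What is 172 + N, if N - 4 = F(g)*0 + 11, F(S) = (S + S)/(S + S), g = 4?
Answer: 187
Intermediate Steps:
F(S) = 1 (F(S) = (2*S)/((2*S)) = (2*S)*(1/(2*S)) = 1)
N = 15 (N = 4 + (1*0 + 11) = 4 + (0 + 11) = 4 + 11 = 15)
172 + N = 172 + 15 = 187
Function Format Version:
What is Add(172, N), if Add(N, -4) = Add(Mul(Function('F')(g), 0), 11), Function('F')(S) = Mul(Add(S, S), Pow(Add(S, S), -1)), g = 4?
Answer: 187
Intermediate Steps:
Function('F')(S) = 1 (Function('F')(S) = Mul(Mul(2, S), Pow(Mul(2, S), -1)) = Mul(Mul(2, S), Mul(Rational(1, 2), Pow(S, -1))) = 1)
N = 15 (N = Add(4, Add(Mul(1, 0), 11)) = Add(4, Add(0, 11)) = Add(4, 11) = 15)
Add(172, N) = Add(172, 15) = 187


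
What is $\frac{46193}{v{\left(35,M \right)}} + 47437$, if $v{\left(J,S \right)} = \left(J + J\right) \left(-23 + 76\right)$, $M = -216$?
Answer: $\frac{25148209}{530} \approx 47449.0$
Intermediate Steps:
$v{\left(J,S \right)} = 106 J$ ($v{\left(J,S \right)} = 2 J 53 = 106 J$)
$\frac{46193}{v{\left(35,M \right)}} + 47437 = \frac{46193}{106 \cdot 35} + 47437 = \frac{46193}{3710} + 47437 = 46193 \cdot \frac{1}{3710} + 47437 = \frac{6599}{530} + 47437 = \frac{25148209}{530}$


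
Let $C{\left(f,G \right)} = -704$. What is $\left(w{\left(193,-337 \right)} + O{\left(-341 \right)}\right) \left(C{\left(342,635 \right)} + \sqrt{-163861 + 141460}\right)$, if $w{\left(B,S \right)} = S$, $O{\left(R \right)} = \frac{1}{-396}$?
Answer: $\frac{2135248}{9} - \frac{133453 i \sqrt{2489}}{132} \approx 2.3725 \cdot 10^{5} - 50439.0 i$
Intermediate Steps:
$O{\left(R \right)} = - \frac{1}{396}$
$\left(w{\left(193,-337 \right)} + O{\left(-341 \right)}\right) \left(C{\left(342,635 \right)} + \sqrt{-163861 + 141460}\right) = \left(-337 - \frac{1}{396}\right) \left(-704 + \sqrt{-163861 + 141460}\right) = - \frac{133453 \left(-704 + \sqrt{-22401}\right)}{396} = - \frac{133453 \left(-704 + 3 i \sqrt{2489}\right)}{396} = \frac{2135248}{9} - \frac{133453 i \sqrt{2489}}{132}$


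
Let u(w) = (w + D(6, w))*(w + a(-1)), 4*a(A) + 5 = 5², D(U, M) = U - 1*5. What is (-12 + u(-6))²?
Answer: 49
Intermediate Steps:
D(U, M) = -5 + U (D(U, M) = U - 5 = -5 + U)
a(A) = 5 (a(A) = -5/4 + (¼)*5² = -5/4 + (¼)*25 = -5/4 + 25/4 = 5)
u(w) = (1 + w)*(5 + w) (u(w) = (w + (-5 + 6))*(w + 5) = (w + 1)*(5 + w) = (1 + w)*(5 + w))
(-12 + u(-6))² = (-12 + (5 + (-6)² + 6*(-6)))² = (-12 + (5 + 36 - 36))² = (-12 + 5)² = (-7)² = 49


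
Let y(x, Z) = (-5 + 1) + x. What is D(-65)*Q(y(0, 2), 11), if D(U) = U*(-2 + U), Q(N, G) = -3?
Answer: -13065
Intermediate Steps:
y(x, Z) = -4 + x
D(-65)*Q(y(0, 2), 11) = -65*(-2 - 65)*(-3) = -65*(-67)*(-3) = 4355*(-3) = -13065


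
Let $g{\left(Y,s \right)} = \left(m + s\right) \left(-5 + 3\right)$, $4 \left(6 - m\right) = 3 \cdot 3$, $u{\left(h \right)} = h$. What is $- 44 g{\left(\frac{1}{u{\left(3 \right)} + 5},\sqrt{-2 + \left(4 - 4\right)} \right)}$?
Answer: $330 + 88 i \sqrt{2} \approx 330.0 + 124.45 i$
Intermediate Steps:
$m = \frac{15}{4}$ ($m = 6 - \frac{3 \cdot 3}{4} = 6 - \frac{9}{4} = \frac{15}{4} \approx 3.75$)
$g{\left(Y,s \right)} = - \frac{15}{2} - 2 s$ ($g{\left(Y,s \right)} = \left(\frac{15}{4} + s\right) \left(-5 + 3\right) = \left(\frac{15}{4} + s\right) \left(-2\right) = - \frac{15}{2} - 2 s$)
$- 44 g{\left(\frac{1}{u{\left(3 \right)} + 5},\sqrt{-2 + \left(4 - 4\right)} \right)} = - 44 \left(- \frac{15}{2} - 2 \sqrt{-2 + \left(4 - 4\right)}\right) = - 44 \left(- \frac{15}{2} - 2 \sqrt{-2 + 0}\right) = - 44 \left(- \frac{15}{2} - 2 \sqrt{-2}\right) = - 44 \left(- \frac{15}{2} - 2 i \sqrt{2}\right) = 330 + 88 i \sqrt{2}$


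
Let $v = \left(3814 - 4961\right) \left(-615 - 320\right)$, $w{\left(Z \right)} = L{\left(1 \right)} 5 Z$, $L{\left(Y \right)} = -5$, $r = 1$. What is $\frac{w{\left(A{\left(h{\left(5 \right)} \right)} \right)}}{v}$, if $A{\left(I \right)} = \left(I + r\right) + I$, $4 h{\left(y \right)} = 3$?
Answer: $- \frac{25}{428978} \approx -5.8278 \cdot 10^{-5}$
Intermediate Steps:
$h{\left(y \right)} = \frac{3}{4}$ ($h{\left(y \right)} = \frac{1}{4} \cdot 3 = \frac{3}{4}$)
$A{\left(I \right)} = 1 + 2 I$ ($A{\left(I \right)} = \left(I + 1\right) + I = \left(1 + I\right) + I = 1 + 2 I$)
$w{\left(Z \right)} = - 25 Z$ ($w{\left(Z \right)} = \left(-5\right) 5 Z = - 25 Z$)
$v = 1072445$ ($v = \left(-1147\right) \left(-935\right) = 1072445$)
$\frac{w{\left(A{\left(h{\left(5 \right)} \right)} \right)}}{v} = \frac{\left(-25\right) \left(1 + 2 \cdot \frac{3}{4}\right)}{1072445} = - 25 \left(1 + \frac{3}{2}\right) \frac{1}{1072445} = \left(-25\right) \frac{5}{2} \cdot \frac{1}{1072445} = \left(- \frac{125}{2}\right) \frac{1}{1072445} = - \frac{25}{428978}$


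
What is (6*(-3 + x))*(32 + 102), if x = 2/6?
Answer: -2144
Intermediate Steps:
x = ⅓ (x = 2*(⅙) = ⅓ ≈ 0.33333)
(6*(-3 + x))*(32 + 102) = (6*(-3 + ⅓))*(32 + 102) = (6*(-8/3))*134 = -16*134 = -2144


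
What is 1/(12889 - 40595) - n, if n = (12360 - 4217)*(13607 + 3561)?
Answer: -3873271758945/27706 ≈ -1.3980e+8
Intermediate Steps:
n = 139799024 (n = 8143*17168 = 139799024)
1/(12889 - 40595) - n = 1/(12889 - 40595) - 1*139799024 = 1/(-27706) - 139799024 = -1/27706 - 139799024 = -3873271758945/27706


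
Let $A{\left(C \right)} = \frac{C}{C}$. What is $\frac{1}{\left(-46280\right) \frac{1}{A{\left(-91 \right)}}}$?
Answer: $- \frac{1}{46280} \approx -2.1608 \cdot 10^{-5}$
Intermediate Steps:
$A{\left(C \right)} = 1$
$\frac{1}{\left(-46280\right) \frac{1}{A{\left(-91 \right)}}} = \frac{1}{\left(-46280\right) 1^{-1}} = \frac{1}{\left(-46280\right) 1} = \frac{1}{-46280} = - \frac{1}{46280}$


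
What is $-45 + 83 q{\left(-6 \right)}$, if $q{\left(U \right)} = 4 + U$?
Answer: $-211$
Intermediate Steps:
$-45 + 83 q{\left(-6 \right)} = -45 + 83 \left(4 - 6\right) = -45 + 83 \left(-2\right) = -45 - 166 = -211$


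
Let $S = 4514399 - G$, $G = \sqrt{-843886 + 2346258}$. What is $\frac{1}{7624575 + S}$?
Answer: $\frac{6069487}{73677344135152} + \frac{\sqrt{375593}}{73677344135152} \approx 8.2388 \cdot 10^{-8}$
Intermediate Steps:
$G = 2 \sqrt{375593}$ ($G = \sqrt{1502372} = 2 \sqrt{375593} \approx 1225.7$)
$S = 4514399 - 2 \sqrt{375593} \approx 4.5132 \cdot 10^{6}$
$\frac{1}{7624575 + S} = \frac{1}{7624575 + \left(4514399 - 2 \sqrt{375593}\right)} = \frac{1}{12138974 - 2 \sqrt{375593}}$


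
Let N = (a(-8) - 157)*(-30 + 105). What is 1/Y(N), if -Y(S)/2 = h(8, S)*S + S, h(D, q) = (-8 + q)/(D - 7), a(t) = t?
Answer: -1/306454500 ≈ -3.2631e-9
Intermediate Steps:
h(D, q) = (-8 + q)/(-7 + D)
N = -12375 (N = (-8 - 157)*(-30 + 105) = -165*75 = -12375)
Y(S) = -2*S - 2*S*(-8 + S) (Y(S) = -2*(((-8 + S)/(-7 + 8))*S + S) = -2*(((-8 + S)/1)*S + S) = -2*((1*(-8 + S))*S + S) = -2*((-8 + S)*S + S) = -2*(S*(-8 + S) + S) = -2*(S + S*(-8 + S)) = -2*S - 2*S*(-8 + S))
1/Y(N) = 1/(2*(-12375)*(7 - 1*(-12375))) = 1/(2*(-12375)*(7 + 12375)) = 1/(2*(-12375)*12382) = 1/(-306454500) = -1/306454500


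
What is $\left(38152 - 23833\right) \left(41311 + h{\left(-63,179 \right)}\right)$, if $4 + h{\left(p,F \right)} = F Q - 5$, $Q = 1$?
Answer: $593966439$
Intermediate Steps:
$h{\left(p,F \right)} = -9 + F$ ($h{\left(p,F \right)} = -4 + \left(F 1 - 5\right) = -4 + \left(F - 5\right) = -4 + \left(-5 + F\right) = -9 + F$)
$\left(38152 - 23833\right) \left(41311 + h{\left(-63,179 \right)}\right) = \left(38152 - 23833\right) \left(41311 + \left(-9 + 179\right)\right) = 14319 \left(41311 + 170\right) = 14319 \cdot 41481 = 593966439$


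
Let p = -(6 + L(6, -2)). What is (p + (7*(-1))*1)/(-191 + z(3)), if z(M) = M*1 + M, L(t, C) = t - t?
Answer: 13/185 ≈ 0.070270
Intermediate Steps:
L(t, C) = 0
z(M) = 2*M (z(M) = M + M = 2*M)
p = -6 (p = -(6 + 0) = -1*6 = -6)
(p + (7*(-1))*1)/(-191 + z(3)) = (-6 + (7*(-1))*1)/(-191 + 2*3) = (-6 - 7*1)/(-191 + 6) = (-6 - 7)/(-185) = -13*(-1/185) = 13/185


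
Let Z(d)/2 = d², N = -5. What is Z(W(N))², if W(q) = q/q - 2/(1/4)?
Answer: 9604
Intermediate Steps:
W(q) = -7 (W(q) = 1 - 2/¼ = 1 - 2*4 = 1 - 8 = -7)
Z(d) = 2*d²
Z(W(N))² = (2*(-7)²)² = (2*49)² = 98² = 9604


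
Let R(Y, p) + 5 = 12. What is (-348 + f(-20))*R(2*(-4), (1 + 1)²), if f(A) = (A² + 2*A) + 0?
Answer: 84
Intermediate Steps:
f(A) = A² + 2*A
R(Y, p) = 7 (R(Y, p) = -5 + 12 = 7)
(-348 + f(-20))*R(2*(-4), (1 + 1)²) = (-348 - 20*(2 - 20))*7 = (-348 - 20*(-18))*7 = (-348 + 360)*7 = 12*7 = 84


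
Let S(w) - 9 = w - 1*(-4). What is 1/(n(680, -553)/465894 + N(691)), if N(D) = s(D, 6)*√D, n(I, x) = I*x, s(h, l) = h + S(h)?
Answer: 8759738988/14593877671381805815 + 15139741041711*√691/14593877671381805815 ≈ 2.7271e-5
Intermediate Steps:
S(w) = 13 + w (S(w) = 9 + (w - 1*(-4)) = 9 + (w + 4) = 9 + (4 + w) = 13 + w)
s(h, l) = 13 + 2*h (s(h, l) = h + (13 + h) = 13 + 2*h)
N(D) = √D*(13 + 2*D) (N(D) = (13 + 2*D)*√D = √D*(13 + 2*D))
1/(n(680, -553)/465894 + N(691)) = 1/((680*(-553))/465894 + √691*(13 + 2*691)) = 1/(-376040*1/465894 + √691*(13 + 1382)) = 1/(-188020/232947 + √691*1395) = 1/(-188020/232947 + 1395*√691)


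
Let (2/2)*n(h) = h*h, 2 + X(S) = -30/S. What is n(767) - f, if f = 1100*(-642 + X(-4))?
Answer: 1288439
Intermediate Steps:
X(S) = -2 - 30/S
n(h) = h² (n(h) = h*h = h²)
f = -700150 (f = 1100*(-642 + (-2 - 30/(-4))) = 1100*(-642 + (-2 - 30*(-¼))) = 1100*(-642 + (-2 + 15/2)) = 1100*(-642 + 11/2) = 1100*(-1273/2) = -700150)
n(767) - f = 767² - 1*(-700150) = 588289 + 700150 = 1288439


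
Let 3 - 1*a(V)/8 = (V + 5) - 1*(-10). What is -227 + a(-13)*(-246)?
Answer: -2195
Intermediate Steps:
a(V) = -96 - 8*V (a(V) = 24 - 8*((V + 5) - 1*(-10)) = 24 - 8*((5 + V) + 10) = 24 - 8*(15 + V) = 24 + (-120 - 8*V) = -96 - 8*V)
-227 + a(-13)*(-246) = -227 + (-96 - 8*(-13))*(-246) = -227 + (-96 + 104)*(-246) = -227 + 8*(-246) = -227 - 1968 = -2195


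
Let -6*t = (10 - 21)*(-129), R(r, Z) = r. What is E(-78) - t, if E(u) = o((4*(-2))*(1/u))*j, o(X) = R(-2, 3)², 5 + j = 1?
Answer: 441/2 ≈ 220.50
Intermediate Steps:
j = -4 (j = -5 + 1 = -4)
t = -473/2 (t = -(10 - 21)*(-129)/6 = -(-11)*(-129)/6 = -⅙*1419 = -473/2 ≈ -236.50)
o(X) = 4 (o(X) = (-2)² = 4)
E(u) = -16 (E(u) = 4*(-4) = -16)
E(-78) - t = -16 - 1*(-473/2) = -16 + 473/2 = 441/2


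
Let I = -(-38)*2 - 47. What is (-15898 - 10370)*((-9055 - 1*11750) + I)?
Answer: 545743968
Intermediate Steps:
I = 29 (I = -2*(-38) - 47 = 76 - 47 = 29)
(-15898 - 10370)*((-9055 - 1*11750) + I) = (-15898 - 10370)*((-9055 - 1*11750) + 29) = -26268*((-9055 - 11750) + 29) = -26268*(-20805 + 29) = -26268*(-20776) = 545743968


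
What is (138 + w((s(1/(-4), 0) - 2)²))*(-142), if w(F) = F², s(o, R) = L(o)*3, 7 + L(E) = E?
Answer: -5785502663/128 ≈ -4.5199e+7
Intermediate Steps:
L(E) = -7 + E
s(o, R) = -21 + 3*o (s(o, R) = (-7 + o)*3 = -21 + 3*o)
(138 + w((s(1/(-4), 0) - 2)²))*(-142) = (138 + (((-21 + 3*(1/(-4))) - 2)²)²)*(-142) = (138 + (((-21 + 3*(1*(-¼))) - 2)²)²)*(-142) = (138 + (((-21 + 3*(-¼)) - 2)²)²)*(-142) = (138 + (((-21 - ¾) - 2)²)²)*(-142) = (138 + ((-87/4 - 2)²)²)*(-142) = (138 + ((-95/4)²)²)*(-142) = (138 + (9025/16)²)*(-142) = (138 + 81450625/256)*(-142) = (81485953/256)*(-142) = -5785502663/128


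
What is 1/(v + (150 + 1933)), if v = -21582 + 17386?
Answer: -1/2113 ≈ -0.00047326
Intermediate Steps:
v = -4196
1/(v + (150 + 1933)) = 1/(-4196 + (150 + 1933)) = 1/(-4196 + 2083) = 1/(-2113) = -1/2113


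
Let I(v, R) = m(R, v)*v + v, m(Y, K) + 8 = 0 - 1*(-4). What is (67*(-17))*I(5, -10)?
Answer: 17085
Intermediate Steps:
m(Y, K) = -4 (m(Y, K) = -8 + (0 - 1*(-4)) = -8 + (0 + 4) = -8 + 4 = -4)
I(v, R) = -3*v (I(v, R) = -4*v + v = -3*v)
(67*(-17))*I(5, -10) = (67*(-17))*(-3*5) = -1139*(-15) = 17085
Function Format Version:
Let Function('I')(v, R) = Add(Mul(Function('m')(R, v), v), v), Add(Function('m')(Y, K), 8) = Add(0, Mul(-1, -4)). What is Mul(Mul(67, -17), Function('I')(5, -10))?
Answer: 17085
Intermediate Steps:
Function('m')(Y, K) = -4 (Function('m')(Y, K) = Add(-8, Add(0, Mul(-1, -4))) = Add(-8, Add(0, 4)) = Add(-8, 4) = -4)
Function('I')(v, R) = Mul(-3, v) (Function('I')(v, R) = Add(Mul(-4, v), v) = Mul(-3, v))
Mul(Mul(67, -17), Function('I')(5, -10)) = Mul(Mul(67, -17), Mul(-3, 5)) = Mul(-1139, -15) = 17085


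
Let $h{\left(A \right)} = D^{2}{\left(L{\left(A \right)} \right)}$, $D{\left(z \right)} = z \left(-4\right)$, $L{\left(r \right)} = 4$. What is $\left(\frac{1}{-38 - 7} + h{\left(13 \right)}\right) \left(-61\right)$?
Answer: $- \frac{702659}{45} \approx -15615.0$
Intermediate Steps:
$D{\left(z \right)} = - 4 z$
$h{\left(A \right)} = 256$ ($h{\left(A \right)} = \left(\left(-4\right) 4\right)^{2} = \left(-16\right)^{2} = 256$)
$\left(\frac{1}{-38 - 7} + h{\left(13 \right)}\right) \left(-61\right) = \left(\frac{1}{-38 - 7} + 256\right) \left(-61\right) = \left(\frac{1}{-45} + 256\right) \left(-61\right) = \left(- \frac{1}{45} + 256\right) \left(-61\right) = \frac{11519}{45} \left(-61\right) = - \frac{702659}{45}$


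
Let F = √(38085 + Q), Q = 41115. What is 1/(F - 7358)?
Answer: -3679/27030482 - 15*√22/13515241 ≈ -0.00014131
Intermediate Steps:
F = 60*√22 (F = √(38085 + 41115) = √79200 = 60*√22 ≈ 281.42)
1/(F - 7358) = 1/(60*√22 - 7358) = 1/(-7358 + 60*√22)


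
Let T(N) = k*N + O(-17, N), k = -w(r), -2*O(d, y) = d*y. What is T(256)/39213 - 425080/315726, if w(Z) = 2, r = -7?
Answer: -2690548996/2063427273 ≈ -1.3039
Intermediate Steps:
O(d, y) = -d*y/2
k = -2 (k = -1*2 = -2)
T(N) = 13*N/2 (T(N) = -2*N - 1/2*(-17)*N = -2*N + 17*N/2 = 13*N/2)
T(256)/39213 - 425080/315726 = ((13/2)*256)/39213 - 425080/315726 = 1664*(1/39213) - 425080*1/315726 = 1664/39213 - 212540/157863 = -2690548996/2063427273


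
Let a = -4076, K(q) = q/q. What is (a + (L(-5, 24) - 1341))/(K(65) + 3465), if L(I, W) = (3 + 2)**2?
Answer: -2696/1733 ≈ -1.5557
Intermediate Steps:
L(I, W) = 25 (L(I, W) = 5**2 = 25)
K(q) = 1
(a + (L(-5, 24) - 1341))/(K(65) + 3465) = (-4076 + (25 - 1341))/(1 + 3465) = (-4076 - 1316)/3466 = -5392*1/3466 = -2696/1733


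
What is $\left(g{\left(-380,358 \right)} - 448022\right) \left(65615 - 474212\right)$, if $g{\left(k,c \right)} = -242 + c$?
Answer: $183013047882$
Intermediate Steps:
$\left(g{\left(-380,358 \right)} - 448022\right) \left(65615 - 474212\right) = \left(\left(-242 + 358\right) - 448022\right) \left(65615 - 474212\right) = \left(116 - 448022\right) \left(-408597\right) = \left(-447906\right) \left(-408597\right) = 183013047882$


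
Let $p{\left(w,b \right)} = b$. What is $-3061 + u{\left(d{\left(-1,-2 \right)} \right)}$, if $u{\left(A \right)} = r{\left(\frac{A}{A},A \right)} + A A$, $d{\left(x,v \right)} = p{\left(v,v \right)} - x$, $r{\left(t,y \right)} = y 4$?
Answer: $-3064$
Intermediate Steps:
$r{\left(t,y \right)} = 4 y$
$d{\left(x,v \right)} = v - x$
$u{\left(A \right)} = A^{2} + 4 A$ ($u{\left(A \right)} = 4 A + A A = 4 A + A^{2} = A^{2} + 4 A$)
$-3061 + u{\left(d{\left(-1,-2 \right)} \right)} = -3061 + \left(-2 - -1\right) \left(4 - 1\right) = -3061 + \left(-2 + 1\right) \left(4 + \left(-2 + 1\right)\right) = -3061 - \left(4 - 1\right) = -3061 - 3 = -3064$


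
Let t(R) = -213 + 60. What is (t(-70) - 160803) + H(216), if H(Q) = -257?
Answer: -161213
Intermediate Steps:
t(R) = -153
(t(-70) - 160803) + H(216) = (-153 - 160803) - 257 = -160956 - 257 = -161213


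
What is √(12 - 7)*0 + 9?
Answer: 9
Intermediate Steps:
√(12 - 7)*0 + 9 = √5*0 + 9 = 0 + 9 = 9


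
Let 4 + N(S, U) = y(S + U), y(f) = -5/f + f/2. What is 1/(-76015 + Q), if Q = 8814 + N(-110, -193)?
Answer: -606/40818029 ≈ -1.4846e-5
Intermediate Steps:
y(f) = f/2 - 5/f (y(f) = -5/f + f*(½) = -5/f + f/2 = f/2 - 5/f)
N(S, U) = -4 + S/2 + U/2 - 5/(S + U) (N(S, U) = -4 + ((S + U)/2 - 5/(S + U)) = -4 + ((S/2 + U/2) - 5/(S + U)) = -4 + (S/2 + U/2 - 5/(S + U)) = -4 + S/2 + U/2 - 5/(S + U))
Q = 5247061/606 (Q = 8814 + (-5 + (-110 - 193)*(-8 - 110 - 193)/2)/(-110 - 193) = 8814 + (-5 + (½)*(-303)*(-311))/(-303) = 8814 - (-5 + 94233/2)/303 = 8814 - 1/303*94223/2 = 8814 - 94223/606 = 5247061/606 ≈ 8658.5)
1/(-76015 + Q) = 1/(-76015 + 5247061/606) = 1/(-40818029/606) = -606/40818029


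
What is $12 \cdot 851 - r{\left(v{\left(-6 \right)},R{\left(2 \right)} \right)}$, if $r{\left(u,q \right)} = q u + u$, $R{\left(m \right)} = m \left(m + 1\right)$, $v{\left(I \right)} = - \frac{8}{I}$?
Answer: $\frac{30608}{3} \approx 10203.0$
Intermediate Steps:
$R{\left(m \right)} = m \left(1 + m\right)$
$r{\left(u,q \right)} = u + q u$
$12 \cdot 851 - r{\left(v{\left(-6 \right)},R{\left(2 \right)} \right)} = 12 \cdot 851 - - \frac{8}{-6} \left(1 + 2 \left(1 + 2\right)\right) = 10212 - \left(-8\right) \left(- \frac{1}{6}\right) \left(1 + 2 \cdot 3\right) = 10212 - \frac{4 \left(1 + 6\right)}{3} = 10212 - \frac{4}{3} \cdot 7 = 10212 - \frac{28}{3} = \frac{30608}{3}$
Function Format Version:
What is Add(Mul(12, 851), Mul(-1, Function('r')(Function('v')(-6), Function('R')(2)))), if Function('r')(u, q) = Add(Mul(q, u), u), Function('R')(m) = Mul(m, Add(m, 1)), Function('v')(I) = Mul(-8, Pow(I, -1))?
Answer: Rational(30608, 3) ≈ 10203.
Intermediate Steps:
Function('R')(m) = Mul(m, Add(1, m))
Function('r')(u, q) = Add(u, Mul(q, u))
Add(Mul(12, 851), Mul(-1, Function('r')(Function('v')(-6), Function('R')(2)))) = Add(Mul(12, 851), Mul(-1, Mul(Mul(-8, Pow(-6, -1)), Add(1, Mul(2, Add(1, 2)))))) = Add(10212, Mul(-1, Mul(Mul(-8, Rational(-1, 6)), Add(1, Mul(2, 3))))) = Add(10212, Mul(-1, Mul(Rational(4, 3), Add(1, 6)))) = Add(10212, Mul(-1, Mul(Rational(4, 3), 7))) = Add(10212, Mul(-1, Rational(28, 3))) = Add(10212, Rational(-28, 3)) = Rational(30608, 3)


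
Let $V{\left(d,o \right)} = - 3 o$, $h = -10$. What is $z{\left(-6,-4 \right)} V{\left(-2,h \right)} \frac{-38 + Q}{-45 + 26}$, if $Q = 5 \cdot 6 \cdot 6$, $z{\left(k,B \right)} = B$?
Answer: $\frac{17040}{19} \approx 896.84$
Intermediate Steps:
$Q = 180$ ($Q = 30 \cdot 6 = 180$)
$z{\left(-6,-4 \right)} V{\left(-2,h \right)} \frac{-38 + Q}{-45 + 26} = - 4 \left(\left(-3\right) \left(-10\right)\right) \frac{-38 + 180}{-45 + 26} = \left(-4\right) 30 \frac{142}{-19} = - 120 \cdot 142 \left(- \frac{1}{19}\right) = \left(-120\right) \left(- \frac{142}{19}\right) = \frac{17040}{19}$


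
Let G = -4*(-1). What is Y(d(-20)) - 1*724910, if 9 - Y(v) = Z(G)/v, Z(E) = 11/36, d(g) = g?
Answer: -521928709/720 ≈ -7.2490e+5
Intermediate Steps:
G = 4
Z(E) = 11/36 (Z(E) = 11*(1/36) = 11/36)
Y(v) = 9 - 11/(36*v)
Y(d(-20)) - 1*724910 = (9 - 11/36/(-20)) - 1*724910 = (9 - 11/36*(-1/20)) - 724910 = (9 + 11/720) - 724910 = 6491/720 - 724910 = -521928709/720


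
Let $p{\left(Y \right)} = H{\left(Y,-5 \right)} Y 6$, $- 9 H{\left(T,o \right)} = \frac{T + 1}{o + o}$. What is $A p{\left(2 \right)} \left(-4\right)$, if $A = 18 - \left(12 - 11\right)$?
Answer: $- \frac{136}{5} \approx -27.2$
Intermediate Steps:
$H{\left(T,o \right)} = - \frac{1 + T}{18 o}$ ($H{\left(T,o \right)} = - \frac{\left(T + 1\right) \frac{1}{o + o}}{9} = - \frac{\left(1 + T\right) \frac{1}{2 o}}{9} = - \frac{\frac{1}{2} \frac{1}{o} \left(1 + T\right)}{9} = - \frac{1 + T}{18 o}$)
$p{\left(Y \right)} = 6 Y \left(\frac{1}{90} + \frac{Y}{90}\right)$ ($p{\left(Y \right)} = \frac{-1 - Y}{18 \left(-5\right)} Y 6 = \frac{1}{18} \left(- \frac{1}{5}\right) \left(-1 - Y\right) Y 6 = \left(\frac{1}{90} + \frac{Y}{90}\right) Y 6 = Y \left(\frac{1}{90} + \frac{Y}{90}\right) 6 = 6 Y \left(\frac{1}{90} + \frac{Y}{90}\right)$)
$A = 17$ ($A = 18 - 1 = 17$)
$A p{\left(2 \right)} \left(-4\right) = 17 \cdot \frac{1}{15} \cdot 2 \left(1 + 2\right) \left(-4\right) = 17 \cdot \frac{1}{15} \cdot 2 \cdot 3 \left(-4\right) = 17 \cdot \frac{2}{5} \left(-4\right) = \frac{34}{5} \left(-4\right) = - \frac{136}{5}$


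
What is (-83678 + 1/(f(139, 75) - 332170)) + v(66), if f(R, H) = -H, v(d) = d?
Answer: -27779668941/332245 ≈ -83612.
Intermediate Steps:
(-83678 + 1/(f(139, 75) - 332170)) + v(66) = (-83678 + 1/(-1*75 - 332170)) + 66 = (-83678 + 1/(-75 - 332170)) + 66 = (-83678 + 1/(-332245)) + 66 = (-83678 - 1/332245) + 66 = -27801597111/332245 + 66 = -27779668941/332245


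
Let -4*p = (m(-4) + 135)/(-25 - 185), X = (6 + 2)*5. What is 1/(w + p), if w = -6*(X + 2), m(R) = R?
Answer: -840/211549 ≈ -0.0039707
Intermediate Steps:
X = 40 (X = 8*5 = 40)
w = -252 (w = -6*(40 + 2) = -6*42 = -252)
p = 131/840 (p = -(-4 + 135)/(4*(-25 - 185)) = -131/(4*(-210)) = -131*(-1)/(4*210) = -1/4*(-131/210) = 131/840 ≈ 0.15595)
1/(w + p) = 1/(-252 + 131/840) = 1/(-211549/840) = -840/211549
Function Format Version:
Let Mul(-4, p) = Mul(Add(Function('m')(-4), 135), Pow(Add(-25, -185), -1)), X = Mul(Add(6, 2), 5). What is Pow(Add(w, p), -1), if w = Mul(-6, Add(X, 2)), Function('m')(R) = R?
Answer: Rational(-840, 211549) ≈ -0.0039707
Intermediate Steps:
X = 40 (X = Mul(8, 5) = 40)
w = -252 (w = Mul(-6, Add(40, 2)) = Mul(-6, 42) = -252)
p = Rational(131, 840) (p = Mul(Rational(-1, 4), Mul(Add(-4, 135), Pow(Add(-25, -185), -1))) = Mul(Rational(-1, 4), Mul(131, Pow(-210, -1))) = Mul(Rational(-1, 4), Mul(131, Rational(-1, 210))) = Mul(Rational(-1, 4), Rational(-131, 210)) = Rational(131, 840) ≈ 0.15595)
Pow(Add(w, p), -1) = Pow(Add(-252, Rational(131, 840)), -1) = Pow(Rational(-211549, 840), -1) = Rational(-840, 211549)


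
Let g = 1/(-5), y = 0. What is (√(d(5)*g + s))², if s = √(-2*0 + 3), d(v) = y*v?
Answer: √3 ≈ 1.7320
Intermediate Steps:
g = -⅕ ≈ -0.20000
d(v) = 0 (d(v) = 0*v = 0)
s = √3 (s = √(0 + 3) = √3 ≈ 1.7320)
(√(d(5)*g + s))² = (√(0*(-⅕) + √3))² = (√(0 + √3))² = (√(√3))² = (3^(¼))² = √3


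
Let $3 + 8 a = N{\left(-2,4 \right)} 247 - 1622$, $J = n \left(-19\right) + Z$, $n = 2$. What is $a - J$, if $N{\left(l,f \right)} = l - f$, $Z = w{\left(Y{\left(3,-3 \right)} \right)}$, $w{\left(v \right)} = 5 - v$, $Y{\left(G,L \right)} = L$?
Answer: $- \frac{2867}{8} \approx -358.38$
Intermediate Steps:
$Z = 8$ ($Z = 5 - -3 = 5 + 3 = 8$)
$J = -30$ ($J = 2 \left(-19\right) + 8 = -38 + 8 = -30$)
$a = - \frac{3107}{8}$ ($a = - \frac{3}{8} + \frac{\left(-2 - 4\right) 247 - 1622}{8} = - \frac{3}{8} + \frac{\left(-6\right) 247 - 1622}{8} = - \frac{3}{8} + \frac{-1482 - 1622}{8} = - \frac{3}{8} + \frac{1}{8} \left(-3104\right) = - \frac{3}{8} - 388 = - \frac{3107}{8} \approx -388.38$)
$a - J = - \frac{3107}{8} - -30 = - \frac{3107}{8} + 30 = - \frac{2867}{8}$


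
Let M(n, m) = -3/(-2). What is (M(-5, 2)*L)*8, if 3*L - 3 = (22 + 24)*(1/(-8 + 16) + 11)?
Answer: 2059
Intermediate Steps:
L = 2059/12 (L = 1 + ((22 + 24)*(1/(-8 + 16) + 11))/3 = 1 + (46*(1/8 + 11))/3 = 1 + (46*(⅛ + 11))/3 = 1 + (46*(89/8))/3 = 1 + (⅓)*(2047/4) = 1 + 2047/12 = 2059/12 ≈ 171.58)
M(n, m) = 3/2 (M(n, m) = -3*(-½) = 3/2)
(M(-5, 2)*L)*8 = ((3/2)*(2059/12))*8 = (2059/8)*8 = 2059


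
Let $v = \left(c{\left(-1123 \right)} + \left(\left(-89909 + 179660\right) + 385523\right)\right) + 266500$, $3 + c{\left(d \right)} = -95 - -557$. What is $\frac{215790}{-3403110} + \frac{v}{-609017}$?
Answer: $- \frac{3851188874}{3003698323} \approx -1.2821$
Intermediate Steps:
$c{\left(d \right)} = 459$ ($c{\left(d \right)} = -3 - -462 = -3 + \left(-95 + 557\right) = -3 + 462 = 459$)
$v = 742233$ ($v = \left(459 + \left(\left(-89909 + 179660\right) + 385523\right)\right) + 266500 = \left(459 + \left(89751 + 385523\right)\right) + 266500 = \left(459 + 475274\right) + 266500 = 475733 + 266500 = 742233$)
$\frac{215790}{-3403110} + \frac{v}{-609017} = \frac{215790}{-3403110} + \frac{742233}{-609017} = 215790 \left(- \frac{1}{3403110}\right) + 742233 \left(- \frac{1}{609017}\right) = - \frac{7193}{113437} - \frac{32271}{26479} = - \frac{3851188874}{3003698323}$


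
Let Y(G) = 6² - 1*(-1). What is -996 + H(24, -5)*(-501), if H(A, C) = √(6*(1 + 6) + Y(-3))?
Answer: -996 - 501*√79 ≈ -5449.0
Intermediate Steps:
Y(G) = 37 (Y(G) = 36 + 1 = 37)
H(A, C) = √79 (H(A, C) = √(6*(1 + 6) + 37) = √(6*7 + 37) = √(42 + 37) = √79)
-996 + H(24, -5)*(-501) = -996 + √79*(-501) = -996 - 501*√79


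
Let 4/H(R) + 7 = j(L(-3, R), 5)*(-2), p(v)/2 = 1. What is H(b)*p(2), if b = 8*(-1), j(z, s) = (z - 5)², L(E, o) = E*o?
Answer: -8/729 ≈ -0.010974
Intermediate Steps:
p(v) = 2 (p(v) = 2*1 = 2)
j(z, s) = (-5 + z)²
b = -8
H(R) = 4/(-7 - 2*(-5 - 3*R)²) (H(R) = 4/(-7 + (-5 - 3*R)²*(-2)) = 4/(-7 - 2*(-5 - 3*R)²))
H(b)*p(2) = -4/(7 + 2*(5 + 3*(-8))²)*2 = -4/(7 + 2*(5 - 24)²)*2 = -4/(7 + 2*(-19)²)*2 = -4/(7 + 2*361)*2 = -4/(7 + 722)*2 = -4/729*2 = -8/729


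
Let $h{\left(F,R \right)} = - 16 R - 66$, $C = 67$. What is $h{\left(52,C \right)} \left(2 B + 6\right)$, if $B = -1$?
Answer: $-4552$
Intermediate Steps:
$h{\left(F,R \right)} = -66 - 16 R$
$h{\left(52,C \right)} \left(2 B + 6\right) = \left(-66 - 1072\right) \left(2 \left(-1\right) + 6\right) = \left(-66 - 1072\right) \left(-2 + 6\right) = \left(-1138\right) 4 = -4552$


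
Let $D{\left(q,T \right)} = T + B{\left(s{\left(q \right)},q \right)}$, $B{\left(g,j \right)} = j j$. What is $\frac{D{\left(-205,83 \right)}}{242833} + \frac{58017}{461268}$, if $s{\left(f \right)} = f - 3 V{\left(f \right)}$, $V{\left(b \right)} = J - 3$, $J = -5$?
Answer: $\frac{11170505035}{37337030748} \approx 0.29918$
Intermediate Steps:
$V{\left(b \right)} = -8$ ($V{\left(b \right)} = -5 - 3 = -8$)
$s{\left(f \right)} = 24 + f$ ($s{\left(f \right)} = f - -24 = f + 24 = 24 + f$)
$B{\left(g,j \right)} = j^{2}$
$D{\left(q,T \right)} = T + q^{2}$
$\frac{D{\left(-205,83 \right)}}{242833} + \frac{58017}{461268} = \frac{83 + \left(-205\right)^{2}}{242833} + \frac{58017}{461268} = \left(83 + 42025\right) \frac{1}{242833} + 58017 \cdot \frac{1}{461268} = 42108 \cdot \frac{1}{242833} + \frac{19339}{153756} = \frac{42108}{242833} + \frac{19339}{153756} = \frac{11170505035}{37337030748}$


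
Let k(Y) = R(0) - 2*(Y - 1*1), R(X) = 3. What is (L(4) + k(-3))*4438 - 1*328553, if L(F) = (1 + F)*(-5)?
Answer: -390685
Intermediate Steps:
L(F) = -5 - 5*F
k(Y) = 5 - 2*Y (k(Y) = 3 - 2*(Y - 1*1) = 3 - 2*(Y - 1) = 3 - 2*(-1 + Y) = 3 + (2 - 2*Y) = 5 - 2*Y)
(L(4) + k(-3))*4438 - 1*328553 = ((-5 - 5*4) + (5 - 2*(-3)))*4438 - 1*328553 = ((-5 - 20) + (5 + 6))*4438 - 328553 = (-25 + 11)*4438 - 328553 = -14*4438 - 328553 = -62132 - 328553 = -390685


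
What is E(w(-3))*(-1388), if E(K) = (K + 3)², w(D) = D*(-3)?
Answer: -199872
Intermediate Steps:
w(D) = -3*D
E(K) = (3 + K)²
E(w(-3))*(-1388) = (3 - 3*(-3))²*(-1388) = (3 + 9)²*(-1388) = 12²*(-1388) = 144*(-1388) = -199872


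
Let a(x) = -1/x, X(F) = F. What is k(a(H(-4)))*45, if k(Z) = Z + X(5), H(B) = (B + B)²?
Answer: 14355/64 ≈ 224.30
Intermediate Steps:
H(B) = 4*B² (H(B) = (2*B)² = 4*B²)
k(Z) = 5 + Z (k(Z) = Z + 5 = 5 + Z)
k(a(H(-4)))*45 = (5 - 1/(4*(-4)²))*45 = (5 - 1/(4*16))*45 = (5 - 1/64)*45 = (319/64)*45 = 14355/64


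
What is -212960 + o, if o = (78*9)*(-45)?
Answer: -244550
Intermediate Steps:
o = -31590 (o = 702*(-45) = -31590)
-212960 + o = -212960 - 31590 = -244550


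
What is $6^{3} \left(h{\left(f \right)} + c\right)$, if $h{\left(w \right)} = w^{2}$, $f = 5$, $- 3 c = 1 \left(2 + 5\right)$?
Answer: $4896$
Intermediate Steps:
$c = - \frac{7}{3}$ ($c = - \frac{1 \left(2 + 5\right)}{3} = - \frac{1 \cdot 7}{3} = \left(- \frac{1}{3}\right) 7 = - \frac{7}{3} \approx -2.3333$)
$6^{3} \left(h{\left(f \right)} + c\right) = 6^{3} \left(5^{2} - \frac{7}{3}\right) = 216 \left(25 - \frac{7}{3}\right) = 216 \cdot \frac{68}{3} = 4896$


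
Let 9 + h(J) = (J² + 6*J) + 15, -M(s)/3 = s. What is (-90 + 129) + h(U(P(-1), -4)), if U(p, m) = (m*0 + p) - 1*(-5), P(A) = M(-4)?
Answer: 436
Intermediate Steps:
M(s) = -3*s
P(A) = 12 (P(A) = -3*(-4) = 12)
U(p, m) = 5 + p (U(p, m) = (0 + p) + 5 = p + 5 = 5 + p)
h(J) = 6 + J² + 6*J (h(J) = -9 + ((J² + 6*J) + 15) = -9 + (15 + J² + 6*J) = 6 + J² + 6*J)
(-90 + 129) + h(U(P(-1), -4)) = (-90 + 129) + (6 + (5 + 12)² + 6*(5 + 12)) = 39 + (6 + 17² + 6*17) = 39 + (6 + 289 + 102) = 39 + 397 = 436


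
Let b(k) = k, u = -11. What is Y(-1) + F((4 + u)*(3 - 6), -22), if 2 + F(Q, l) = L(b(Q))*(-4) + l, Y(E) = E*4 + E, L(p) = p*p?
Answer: -1793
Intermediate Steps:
L(p) = p²
Y(E) = 5*E (Y(E) = 4*E + E = 5*E)
F(Q, l) = -2 + l - 4*Q² (F(Q, l) = -2 + (Q²*(-4) + l) = -2 + (-4*Q² + l) = -2 + (l - 4*Q²) = -2 + l - 4*Q²)
Y(-1) + F((4 + u)*(3 - 6), -22) = 5*(-1) + (-2 - 22 - 4*(3 - 6)²*(4 - 11)²) = -5 + (-2 - 22 - 4*(-7*(-3))²) = -5 + (-2 - 22 - 4*21²) = -5 + (-2 - 22 - 4*441) = -5 + (-2 - 22 - 1764) = -5 - 1788 = -1793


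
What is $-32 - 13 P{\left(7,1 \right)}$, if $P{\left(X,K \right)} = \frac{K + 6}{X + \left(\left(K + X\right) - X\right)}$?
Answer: $- \frac{347}{8} \approx -43.375$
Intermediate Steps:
$P{\left(X,K \right)} = \frac{6 + K}{K + X}$ ($P{\left(X,K \right)} = \frac{6 + K}{X + K} = \frac{6 + K}{K + X}$)
$-32 - 13 P{\left(7,1 \right)} = -32 - 13 \frac{6 + 1}{1 + 7} = -32 - 13 \cdot \frac{1}{8} \cdot 7 = -32 - \frac{91}{8} = - \frac{347}{8}$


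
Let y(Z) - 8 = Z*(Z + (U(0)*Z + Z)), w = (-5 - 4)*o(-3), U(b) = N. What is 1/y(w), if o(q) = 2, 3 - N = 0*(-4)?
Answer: 1/1628 ≈ 0.00061425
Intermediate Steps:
N = 3 (N = 3 - 0*(-4) = 3 - 1*0 = 3 + 0 = 3)
U(b) = 3
w = -18 (w = (-5 - 4)*2 = -9*2 = -18)
y(Z) = 8 + 5*Z² (y(Z) = 8 + Z*(Z + (3*Z + Z)) = 8 + Z*(Z + 4*Z) = 8 + Z*(5*Z) = 8 + 5*Z²)
1/y(w) = 1/(8 + 5*(-18)²) = 1/(8 + 5*324) = 1/(8 + 1620) = 1/1628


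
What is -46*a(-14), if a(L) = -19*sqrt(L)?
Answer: 874*I*sqrt(14) ≈ 3270.2*I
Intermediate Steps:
-46*a(-14) = -(-874)*sqrt(-14) = -(-874)*I*sqrt(14) = 874*I*sqrt(14)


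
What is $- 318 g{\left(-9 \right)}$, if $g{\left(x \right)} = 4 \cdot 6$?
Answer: $-7632$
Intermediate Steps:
$g{\left(x \right)} = 24$
$- 318 g{\left(-9 \right)} = \left(-318\right) 24 = -7632$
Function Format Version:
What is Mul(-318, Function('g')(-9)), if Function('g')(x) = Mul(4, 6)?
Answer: -7632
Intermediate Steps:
Function('g')(x) = 24
Mul(-318, Function('g')(-9)) = Mul(-318, 24) = -7632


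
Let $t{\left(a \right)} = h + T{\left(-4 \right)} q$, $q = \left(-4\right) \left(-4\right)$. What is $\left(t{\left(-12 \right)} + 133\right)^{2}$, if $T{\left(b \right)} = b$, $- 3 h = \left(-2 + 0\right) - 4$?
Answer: $5041$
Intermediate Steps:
$h = 2$ ($h = - \frac{\left(-2 + 0\right) - 4}{3} = - \frac{-2 - 4}{3} = \left(- \frac{1}{3}\right) \left(-6\right) = 2$)
$q = 16$
$t{\left(a \right)} = -62$ ($t{\left(a \right)} = 2 - 64 = -62$)
$\left(t{\left(-12 \right)} + 133\right)^{2} = \left(-62 + 133\right)^{2} = 71^{2} = 5041$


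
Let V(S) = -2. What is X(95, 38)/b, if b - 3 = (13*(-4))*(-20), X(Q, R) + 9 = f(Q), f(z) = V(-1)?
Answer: -11/1043 ≈ -0.010547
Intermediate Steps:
f(z) = -2
X(Q, R) = -11 (X(Q, R) = -9 - 2 = -11)
b = 1043 (b = 3 + (13*(-4))*(-20) = 3 - 52*(-20) = 3 + 1040 = 1043)
X(95, 38)/b = -11/1043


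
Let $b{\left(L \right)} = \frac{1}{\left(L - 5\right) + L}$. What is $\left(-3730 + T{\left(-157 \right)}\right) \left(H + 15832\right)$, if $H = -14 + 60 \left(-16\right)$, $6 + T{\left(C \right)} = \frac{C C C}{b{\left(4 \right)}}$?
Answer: $-172552120070$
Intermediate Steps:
$b{\left(L \right)} = \frac{1}{-5 + 2 L}$ ($b{\left(L \right)} = \frac{1}{\left(L - 5\right) + L} = \frac{1}{\left(-5 + L\right) + L} = \frac{1}{-5 + 2 L}$)
$T{\left(C \right)} = -6 + 3 C^{3}$ ($T{\left(C \right)} = -6 + \frac{C C C}{\frac{1}{-5 + 2 \cdot 4}} = -6 + \frac{C^{2} C}{\frac{1}{-5 + 8}} = -6 + \frac{C^{3}}{\frac{1}{3}} = -6 + C^{3} \frac{1}{\frac{1}{3}} = -6 + C^{3} \cdot 3 = -6 + 3 C^{3}$)
$H = -974$ ($H = -14 - 960 = -974$)
$\left(-3730 + T{\left(-157 \right)}\right) \left(H + 15832\right) = \left(-3730 + \left(-6 + 3 \left(-157\right)^{3}\right)\right) \left(-974 + 15832\right) = \left(-3730 + \left(-6 + 3 \left(-3869893\right)\right)\right) 14858 = \left(-3730 - 11609685\right) 14858 = \left(-11613415\right) 14858 = -172552120070$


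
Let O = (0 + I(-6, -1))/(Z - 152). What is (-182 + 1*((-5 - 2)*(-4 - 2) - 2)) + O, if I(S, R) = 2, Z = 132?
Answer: -1421/10 ≈ -142.10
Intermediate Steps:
O = -⅒ (O = (0 + 2)/(132 - 152) = 2/(-20) = 2*(-1/20) = -⅒ ≈ -0.10000)
(-182 + 1*((-5 - 2)*(-4 - 2) - 2)) + O = (-182 + 1*((-5 - 2)*(-4 - 2) - 2)) - ⅒ = (-182 + 1*(-7*(-6) - 2)) - ⅒ = (-182 + 1*(42 - 2)) - ⅒ = (-182 + 1*40) - ⅒ = (-182 + 40) - ⅒ = -142 - ⅒ = -1421/10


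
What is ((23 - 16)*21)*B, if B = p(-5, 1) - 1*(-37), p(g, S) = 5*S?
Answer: 6174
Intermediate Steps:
B = 42 (B = 5*1 - 1*(-37) = 5 + 37 = 42)
((23 - 16)*21)*B = ((23 - 16)*21)*42 = (7*21)*42 = 147*42 = 6174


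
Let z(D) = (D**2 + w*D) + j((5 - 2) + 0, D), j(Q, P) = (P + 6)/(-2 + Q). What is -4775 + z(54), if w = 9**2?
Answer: 2575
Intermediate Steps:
w = 81
j(Q, P) = (6 + P)/(-2 + Q)
z(D) = 6 + D**2 + 82*D (z(D) = (D**2 + 81*D) + (6 + D)/(-2 + ((5 - 2) + 0)) = (D**2 + 81*D) + (6 + D)/(-2 + (3 + 0)) = (D**2 + 81*D) + (6 + D)/(-2 + 3) = (D**2 + 81*D) + (6 + D)/1 = (D**2 + 81*D) + 1*(6 + D) = (D**2 + 81*D) + (6 + D) = 6 + D**2 + 82*D)
-4775 + z(54) = -4775 + (6 + 54**2 + 82*54) = -4775 + (6 + 2916 + 4428) = -4775 + 7350 = 2575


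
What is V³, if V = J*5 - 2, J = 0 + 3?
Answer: 2197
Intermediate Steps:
J = 3
V = 13 (V = 3*5 - 2 = 15 - 2 = 13)
V³ = 13³ = 2197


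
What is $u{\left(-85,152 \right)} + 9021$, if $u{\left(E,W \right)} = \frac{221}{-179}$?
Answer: $\frac{1614538}{179} \approx 9019.8$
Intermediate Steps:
$u{\left(E,W \right)} = - \frac{221}{179}$ ($u{\left(E,W \right)} = 221 \left(- \frac{1}{179}\right) = - \frac{221}{179}$)
$u{\left(-85,152 \right)} + 9021 = - \frac{221}{179} + 9021 = \frac{1614538}{179}$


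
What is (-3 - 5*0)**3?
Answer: -27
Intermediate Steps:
(-3 - 5*0)**3 = (-3 + 0)**3 = (-3)**3 = -27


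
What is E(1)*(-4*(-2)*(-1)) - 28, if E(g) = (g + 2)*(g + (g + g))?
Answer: -100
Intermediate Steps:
E(g) = 3*g*(2 + g) (E(g) = (2 + g)*(g + 2*g) = (2 + g)*(3*g) = 3*g*(2 + g))
E(1)*(-4*(-2)*(-1)) - 28 = (3*1*(2 + 1))*(-4*(-2)*(-1)) - 28 = (3*1*3)*(8*(-1)) - 28 = 9*(-8) - 28 = -72 - 28 = -100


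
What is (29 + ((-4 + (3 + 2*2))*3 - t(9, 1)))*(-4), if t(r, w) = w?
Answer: -148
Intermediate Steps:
(29 + ((-4 + (3 + 2*2))*3 - t(9, 1)))*(-4) = (29 + ((-4 + (3 + 2*2))*3 - 1*1))*(-4) = (29 + ((-4 + (3 + 4))*3 - 1))*(-4) = (29 + ((-4 + 7)*3 - 1))*(-4) = (29 + (3*3 - 1))*(-4) = (29 + (9 - 1))*(-4) = (29 + 8)*(-4) = 37*(-4) = -148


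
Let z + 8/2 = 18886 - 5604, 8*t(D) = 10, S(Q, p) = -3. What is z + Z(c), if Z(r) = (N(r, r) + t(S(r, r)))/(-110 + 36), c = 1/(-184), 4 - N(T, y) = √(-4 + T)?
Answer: 3930267/296 + I*√33902/6808 ≈ 13278.0 + 0.027045*I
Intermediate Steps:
N(T, y) = 4 - √(-4 + T)
t(D) = 5/4 (t(D) = (⅛)*10 = 5/4)
c = -1/184 ≈ -0.0054348
z = 13278 (z = -4 + (18886 - 5604) = -4 + 13282 = 13278)
Z(r) = -21/296 + √(-4 + r)/74 (Z(r) = ((4 - √(-4 + r)) + 5/4)/(-110 + 36) = (21/4 - √(-4 + r))/(-74) = (21/4 - √(-4 + r))*(-1/74) = -21/296 + √(-4 + r)/74)
z + Z(c) = 13278 + (-21/296 + √(-4 - 1/184)/74) = 13278 + (-21/296 + √(-737/184)/74) = 13278 + (-21/296 + (I*√33902/92)/74) = 13278 + (-21/296 + I*√33902/6808) = 3930267/296 + I*√33902/6808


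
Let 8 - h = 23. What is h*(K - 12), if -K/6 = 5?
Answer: 630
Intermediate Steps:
h = -15 (h = 8 - 1*23 = 8 - 23 = -15)
K = -30 (K = -6*5 = -30)
h*(K - 12) = -15*(-30 - 12) = -15*(-42) = 630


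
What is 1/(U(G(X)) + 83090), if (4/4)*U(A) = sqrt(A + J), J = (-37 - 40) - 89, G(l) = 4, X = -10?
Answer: 41545/3451974131 - 9*I*sqrt(2)/6903948262 ≈ 1.2035e-5 - 1.8436e-9*I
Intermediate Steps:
J = -166 (J = -77 - 89 = -166)
U(A) = sqrt(-166 + A) (U(A) = sqrt(A - 166) = sqrt(-166 + A))
1/(U(G(X)) + 83090) = 1/(sqrt(-166 + 4) + 83090) = 1/(sqrt(-162) + 83090) = 1/(9*I*sqrt(2) + 83090) = 1/(83090 + 9*I*sqrt(2))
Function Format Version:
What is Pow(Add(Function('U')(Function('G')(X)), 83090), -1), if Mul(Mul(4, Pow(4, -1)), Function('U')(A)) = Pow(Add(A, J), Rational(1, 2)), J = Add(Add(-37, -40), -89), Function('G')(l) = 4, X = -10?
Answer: Add(Rational(41545, 3451974131), Mul(Rational(-9, 6903948262), I, Pow(2, Rational(1, 2)))) ≈ Add(1.2035e-5, Mul(-1.8436e-9, I))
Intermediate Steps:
J = -166 (J = Add(-77, -89) = -166)
Function('U')(A) = Pow(Add(-166, A), Rational(1, 2)) (Function('U')(A) = Pow(Add(A, -166), Rational(1, 2)) = Pow(Add(-166, A), Rational(1, 2)))
Pow(Add(Function('U')(Function('G')(X)), 83090), -1) = Pow(Add(Pow(Add(-166, 4), Rational(1, 2)), 83090), -1) = Pow(Add(Pow(-162, Rational(1, 2)), 83090), -1) = Pow(Add(Mul(9, I, Pow(2, Rational(1, 2))), 83090), -1) = Pow(Add(83090, Mul(9, I, Pow(2, Rational(1, 2)))), -1)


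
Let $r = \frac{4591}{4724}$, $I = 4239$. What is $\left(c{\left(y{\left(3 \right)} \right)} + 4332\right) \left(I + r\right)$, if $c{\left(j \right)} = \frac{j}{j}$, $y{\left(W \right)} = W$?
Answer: $\frac{86788373791}{4724} \approx 1.8372 \cdot 10^{7}$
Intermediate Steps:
$c{\left(j \right)} = 1$
$r = \frac{4591}{4724}$ ($r = 4591 \cdot \frac{1}{4724} = \frac{4591}{4724} \approx 0.97185$)
$\left(c{\left(y{\left(3 \right)} \right)} + 4332\right) \left(I + r\right) = \left(1 + 4332\right) \left(4239 + \frac{4591}{4724}\right) = 4333 \cdot \frac{20029627}{4724} = \frac{86788373791}{4724}$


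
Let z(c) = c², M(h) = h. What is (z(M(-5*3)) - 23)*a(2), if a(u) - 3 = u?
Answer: 1010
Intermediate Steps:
a(u) = 3 + u
(z(M(-5*3)) - 23)*a(2) = ((-5*3)² - 23)*(3 + 2) = ((-15)² - 23)*5 = (225 - 23)*5 = 202*5 = 1010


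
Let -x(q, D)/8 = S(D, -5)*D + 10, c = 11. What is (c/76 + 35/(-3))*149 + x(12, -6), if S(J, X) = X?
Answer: -464383/228 ≈ -2036.8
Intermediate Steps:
x(q, D) = -80 + 40*D (x(q, D) = -8*(-5*D + 10) = -8*(10 - 5*D) = -80 + 40*D)
(c/76 + 35/(-3))*149 + x(12, -6) = (11/76 + 35/(-3))*149 + (-80 + 40*(-6)) = (11*(1/76) + 35*(-⅓))*149 + (-80 - 240) = (11/76 - 35/3)*149 - 320 = -2627/228*149 - 320 = -391423/228 - 320 = -464383/228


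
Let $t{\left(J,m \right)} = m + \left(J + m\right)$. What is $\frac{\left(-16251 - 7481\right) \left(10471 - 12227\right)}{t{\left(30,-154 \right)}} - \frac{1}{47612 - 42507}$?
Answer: $- \frac{106371333219}{709595} \approx -1.499 \cdot 10^{5}$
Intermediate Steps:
$t{\left(J,m \right)} = J + 2 m$
$\frac{\left(-16251 - 7481\right) \left(10471 - 12227\right)}{t{\left(30,-154 \right)}} - \frac{1}{47612 - 42507} = \frac{\left(-16251 - 7481\right) \left(10471 - 12227\right)}{30 + 2 \left(-154\right)} - \frac{1}{47612 - 42507} = \frac{\left(-23732\right) \left(-1756\right)}{30 - 308} - \frac{1}{5105} = \frac{41673392}{-278} - \frac{1}{5105} = 41673392 \left(- \frac{1}{278}\right) - \frac{1}{5105} = - \frac{20836696}{139} - \frac{1}{5105} = - \frac{106371333219}{709595}$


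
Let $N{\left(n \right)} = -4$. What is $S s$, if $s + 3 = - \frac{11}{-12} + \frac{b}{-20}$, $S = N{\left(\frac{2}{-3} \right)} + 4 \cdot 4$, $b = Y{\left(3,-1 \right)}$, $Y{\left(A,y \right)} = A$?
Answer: $- \frac{134}{5} \approx -26.8$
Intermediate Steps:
$b = 3$
$S = 12$ ($S = -4 + 4 \cdot 4 = -4 + 16 = 12$)
$s = - \frac{67}{30}$ ($s = -3 + \left(- \frac{11}{-12} + \frac{3}{-20}\right) = -3 + \left(\left(-11\right) \left(- \frac{1}{12}\right) + 3 \left(- \frac{1}{20}\right)\right) = -3 + \left(\frac{11}{12} - \frac{3}{20}\right) = -3 + \frac{23}{30} = - \frac{67}{30} \approx -2.2333$)
$S s = 12 \left(- \frac{67}{30}\right) = - \frac{134}{5}$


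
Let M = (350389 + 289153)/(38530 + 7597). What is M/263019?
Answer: 639542/12132277413 ≈ 5.2714e-5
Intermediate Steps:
M = 639542/46127 ≈ 13.865
M/263019 = (639542/46127)/263019 = (639542/46127)*(1/263019) = 639542/12132277413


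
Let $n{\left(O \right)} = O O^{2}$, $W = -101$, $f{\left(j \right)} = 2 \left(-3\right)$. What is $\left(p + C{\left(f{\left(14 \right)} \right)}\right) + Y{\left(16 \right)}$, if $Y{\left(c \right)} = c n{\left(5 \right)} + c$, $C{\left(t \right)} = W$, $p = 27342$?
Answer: $29257$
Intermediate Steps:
$f{\left(j \right)} = -6$
$C{\left(t \right)} = -101$
$n{\left(O \right)} = O^{3}$
$Y{\left(c \right)} = 126 c$ ($Y{\left(c \right)} = c 5^{3} + c = c 125 + c = 125 c + c = 126 c$)
$\left(p + C{\left(f{\left(14 \right)} \right)}\right) + Y{\left(16 \right)} = \left(27342 - 101\right) + 126 \cdot 16 = 27241 + 2016 = 29257$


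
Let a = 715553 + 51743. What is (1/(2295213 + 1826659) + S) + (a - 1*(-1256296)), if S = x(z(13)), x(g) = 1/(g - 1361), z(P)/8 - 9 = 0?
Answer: 10751532502124153/5313093008 ≈ 2.0236e+6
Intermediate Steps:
z(P) = 72 (z(P) = 72 + 8*0 = 72 + 0 = 72)
a = 767296
x(g) = 1/(-1361 + g)
S = -1/1289 (S = 1/(-1361 + 72) = 1/(-1289) = -1/1289 ≈ -0.00077580)
(1/(2295213 + 1826659) + S) + (a - 1*(-1256296)) = (1/(2295213 + 1826659) - 1/1289) + (767296 - 1*(-1256296)) = (1/4121872 - 1/1289) + (767296 + 1256296) = (1/4121872 - 1/1289) + 2023592 = -4120583/5313093008 + 2023592 = 10751532502124153/5313093008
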